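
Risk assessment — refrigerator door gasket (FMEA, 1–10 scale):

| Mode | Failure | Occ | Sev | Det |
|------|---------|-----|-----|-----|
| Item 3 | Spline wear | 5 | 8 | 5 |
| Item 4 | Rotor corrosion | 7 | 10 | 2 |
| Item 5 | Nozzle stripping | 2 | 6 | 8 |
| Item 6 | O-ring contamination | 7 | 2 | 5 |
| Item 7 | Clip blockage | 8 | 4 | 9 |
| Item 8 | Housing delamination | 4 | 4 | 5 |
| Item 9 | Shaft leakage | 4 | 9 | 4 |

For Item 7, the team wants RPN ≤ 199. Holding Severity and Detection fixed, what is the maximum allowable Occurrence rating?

5

Item 7: S=4, O=8, D=9 → current RPN = 288.
Fixed product = 36. Need 36 × O ≤ 199, so O ≤ 199/36 = 5.53.
Maximum integer Occurrence rating = 5 (gives RPN 180; O=6 would give 216 > 199).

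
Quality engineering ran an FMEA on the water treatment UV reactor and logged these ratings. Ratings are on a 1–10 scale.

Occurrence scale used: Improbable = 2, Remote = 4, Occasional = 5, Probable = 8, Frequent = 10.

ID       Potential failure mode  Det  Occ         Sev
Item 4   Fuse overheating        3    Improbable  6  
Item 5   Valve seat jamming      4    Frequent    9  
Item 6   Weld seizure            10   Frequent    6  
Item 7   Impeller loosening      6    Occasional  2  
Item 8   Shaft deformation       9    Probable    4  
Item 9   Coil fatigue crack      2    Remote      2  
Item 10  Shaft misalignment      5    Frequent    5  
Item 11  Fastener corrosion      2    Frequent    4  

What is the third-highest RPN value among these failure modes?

RPN = Severity × Occurrence × Detection:
  Item 4: 6 × 2 × 3 = 36
  Item 5: 9 × 10 × 4 = 360
  Item 6: 6 × 10 × 10 = 600
  Item 7: 2 × 5 × 6 = 60
  Item 8: 4 × 8 × 9 = 288
  Item 9: 2 × 4 × 2 = 16
  Item 10: 5 × 10 × 5 = 250
  Item 11: 4 × 10 × 2 = 80
Sorted descending: 600, 360, 288, 250, 80, 60, 36, 16.
The third-highest RPN is 288 (Item 8).

288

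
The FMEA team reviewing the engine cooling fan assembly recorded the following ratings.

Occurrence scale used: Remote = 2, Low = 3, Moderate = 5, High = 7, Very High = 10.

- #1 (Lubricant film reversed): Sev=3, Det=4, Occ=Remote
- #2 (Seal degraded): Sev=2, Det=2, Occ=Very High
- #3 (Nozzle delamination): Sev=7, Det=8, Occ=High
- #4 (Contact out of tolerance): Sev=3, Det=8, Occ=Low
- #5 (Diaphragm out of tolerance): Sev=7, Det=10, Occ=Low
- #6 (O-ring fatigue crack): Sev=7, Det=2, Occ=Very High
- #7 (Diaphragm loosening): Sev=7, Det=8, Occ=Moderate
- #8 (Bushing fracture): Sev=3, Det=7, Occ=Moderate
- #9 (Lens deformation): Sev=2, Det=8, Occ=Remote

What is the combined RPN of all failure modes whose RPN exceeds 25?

1271

RPN = Severity × Occurrence × Detection:
  #1: 3 × 2 × 4 = 24
  #2: 2 × 10 × 2 = 40
  #3: 7 × 7 × 8 = 392
  #4: 3 × 3 × 8 = 72
  #5: 7 × 3 × 10 = 210
  #6: 7 × 10 × 2 = 140
  #7: 7 × 5 × 8 = 280
  #8: 3 × 5 × 7 = 105
  #9: 2 × 2 × 8 = 32
RPN > 25: #2 (40), #3 (392), #4 (72), #5 (210), #6 (140), #7 (280), #8 (105), #9 (32).
Sum: 40 + 392 + 72 + 210 + 140 + 280 + 105 + 32 = 1271.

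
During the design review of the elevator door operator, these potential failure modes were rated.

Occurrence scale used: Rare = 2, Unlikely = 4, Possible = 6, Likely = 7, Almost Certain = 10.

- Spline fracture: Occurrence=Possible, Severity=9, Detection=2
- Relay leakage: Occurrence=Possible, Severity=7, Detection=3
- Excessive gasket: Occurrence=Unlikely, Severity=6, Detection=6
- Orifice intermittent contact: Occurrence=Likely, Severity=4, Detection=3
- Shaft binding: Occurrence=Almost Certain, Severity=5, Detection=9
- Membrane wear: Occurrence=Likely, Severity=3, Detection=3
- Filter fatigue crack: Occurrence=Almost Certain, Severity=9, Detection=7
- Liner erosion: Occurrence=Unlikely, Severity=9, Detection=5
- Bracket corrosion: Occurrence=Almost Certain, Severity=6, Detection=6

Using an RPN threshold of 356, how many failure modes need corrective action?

3

RPN = Severity × Occurrence × Detection:
  Spline fracture: 9 × 6 × 2 = 108
  Relay leakage: 7 × 6 × 3 = 126
  Excessive gasket: 6 × 4 × 6 = 144
  Orifice intermittent contact: 4 × 7 × 3 = 84
  Shaft binding: 5 × 10 × 9 = 450
  Membrane wear: 3 × 7 × 3 = 63
  Filter fatigue crack: 9 × 10 × 7 = 630
  Liner erosion: 9 × 4 × 5 = 180
  Bracket corrosion: 6 × 10 × 6 = 360
Modes with RPN ≥ 356: Shaft binding (450), Filter fatigue crack (630), Bracket corrosion (360) → 3.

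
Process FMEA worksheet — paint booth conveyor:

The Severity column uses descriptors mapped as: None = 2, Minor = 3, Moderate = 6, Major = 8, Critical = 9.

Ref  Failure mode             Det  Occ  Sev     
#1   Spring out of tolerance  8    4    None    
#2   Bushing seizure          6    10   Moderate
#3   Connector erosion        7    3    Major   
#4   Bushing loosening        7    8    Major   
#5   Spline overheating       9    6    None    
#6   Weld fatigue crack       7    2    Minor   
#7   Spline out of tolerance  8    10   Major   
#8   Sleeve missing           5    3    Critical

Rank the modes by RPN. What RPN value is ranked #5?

135

RPN = Severity × Occurrence × Detection:
  #1: 2 × 4 × 8 = 64
  #2: 6 × 10 × 6 = 360
  #3: 8 × 3 × 7 = 168
  #4: 8 × 8 × 7 = 448
  #5: 2 × 6 × 9 = 108
  #6: 3 × 2 × 7 = 42
  #7: 8 × 10 × 8 = 640
  #8: 9 × 3 × 5 = 135
Sorted descending: 640, 448, 360, 168, 135, 108, 64, 42.
The fifth-highest RPN is 135 (#8).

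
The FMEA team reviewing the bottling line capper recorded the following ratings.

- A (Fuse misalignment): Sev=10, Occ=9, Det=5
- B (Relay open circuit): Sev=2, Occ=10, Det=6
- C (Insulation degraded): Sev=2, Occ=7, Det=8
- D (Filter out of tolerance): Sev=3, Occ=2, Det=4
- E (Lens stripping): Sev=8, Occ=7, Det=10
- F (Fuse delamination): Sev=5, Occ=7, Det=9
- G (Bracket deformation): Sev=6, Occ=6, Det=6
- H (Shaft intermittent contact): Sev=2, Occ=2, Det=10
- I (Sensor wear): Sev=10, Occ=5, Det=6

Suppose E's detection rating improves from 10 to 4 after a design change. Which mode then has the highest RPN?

RPN = Severity × Occurrence × Detection:
  A: 10 × 9 × 5 = 450
  B: 2 × 10 × 6 = 120
  C: 2 × 7 × 8 = 112
  D: 3 × 2 × 4 = 24
  E: 8 × 7 × 10 = 560
  F: 5 × 7 × 9 = 315
  G: 6 × 6 × 6 = 216
  H: 2 × 2 × 10 = 40
  I: 10 × 5 × 6 = 300
After action: E → 8 × 7 × 4 = 224.
Revised RPNs: A=450, F=315, I=300, E=224, G=216, B=120, C=112, H=40, D=24.
Highest is now A (450).

A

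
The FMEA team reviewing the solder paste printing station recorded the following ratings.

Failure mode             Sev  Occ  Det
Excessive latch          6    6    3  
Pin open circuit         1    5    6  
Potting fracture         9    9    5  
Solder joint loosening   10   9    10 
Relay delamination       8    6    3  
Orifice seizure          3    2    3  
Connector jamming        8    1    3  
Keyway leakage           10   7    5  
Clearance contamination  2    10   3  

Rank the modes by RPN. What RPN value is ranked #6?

60

RPN = Severity × Occurrence × Detection:
  Excessive latch: 6 × 6 × 3 = 108
  Pin open circuit: 1 × 5 × 6 = 30
  Potting fracture: 9 × 9 × 5 = 405
  Solder joint loosening: 10 × 9 × 10 = 900
  Relay delamination: 8 × 6 × 3 = 144
  Orifice seizure: 3 × 2 × 3 = 18
  Connector jamming: 8 × 1 × 3 = 24
  Keyway leakage: 10 × 7 × 5 = 350
  Clearance contamination: 2 × 10 × 3 = 60
Sorted descending: 900, 405, 350, 144, 108, 60, 30, 24, 18.
The sixth-highest RPN is 60 (Clearance contamination).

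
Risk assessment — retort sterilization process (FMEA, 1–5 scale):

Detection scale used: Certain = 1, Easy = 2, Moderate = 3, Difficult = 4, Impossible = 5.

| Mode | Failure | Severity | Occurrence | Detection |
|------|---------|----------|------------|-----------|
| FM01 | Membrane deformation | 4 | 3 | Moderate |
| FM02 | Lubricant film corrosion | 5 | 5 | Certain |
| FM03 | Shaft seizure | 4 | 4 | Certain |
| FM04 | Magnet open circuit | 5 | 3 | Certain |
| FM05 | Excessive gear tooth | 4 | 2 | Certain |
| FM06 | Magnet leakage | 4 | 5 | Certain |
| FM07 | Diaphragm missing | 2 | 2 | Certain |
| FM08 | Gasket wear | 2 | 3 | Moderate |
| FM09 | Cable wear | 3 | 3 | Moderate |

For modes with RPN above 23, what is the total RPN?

RPN = Severity × Occurrence × Detection:
  FM01: 4 × 3 × 3 = 36
  FM02: 5 × 5 × 1 = 25
  FM03: 4 × 4 × 1 = 16
  FM04: 5 × 3 × 1 = 15
  FM05: 4 × 2 × 1 = 8
  FM06: 4 × 5 × 1 = 20
  FM07: 2 × 2 × 1 = 4
  FM08: 2 × 3 × 3 = 18
  FM09: 3 × 3 × 3 = 27
RPN > 23: FM01 (36), FM02 (25), FM09 (27).
Sum: 36 + 25 + 27 = 88.

88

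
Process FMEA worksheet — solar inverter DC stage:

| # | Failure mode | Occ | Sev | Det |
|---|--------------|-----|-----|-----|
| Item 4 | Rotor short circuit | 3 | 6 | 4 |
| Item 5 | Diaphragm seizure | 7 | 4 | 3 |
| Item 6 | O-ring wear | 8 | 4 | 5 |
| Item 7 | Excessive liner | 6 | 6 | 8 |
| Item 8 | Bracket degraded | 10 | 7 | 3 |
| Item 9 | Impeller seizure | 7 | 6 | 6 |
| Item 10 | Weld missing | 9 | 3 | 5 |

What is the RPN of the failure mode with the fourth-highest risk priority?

RPN = Severity × Occurrence × Detection:
  Item 4: 6 × 3 × 4 = 72
  Item 5: 4 × 7 × 3 = 84
  Item 6: 4 × 8 × 5 = 160
  Item 7: 6 × 6 × 8 = 288
  Item 8: 7 × 10 × 3 = 210
  Item 9: 6 × 7 × 6 = 252
  Item 10: 3 × 9 × 5 = 135
Sorted descending: 288, 252, 210, 160, 135, 84, 72.
The fourth-highest RPN is 160 (Item 6).

160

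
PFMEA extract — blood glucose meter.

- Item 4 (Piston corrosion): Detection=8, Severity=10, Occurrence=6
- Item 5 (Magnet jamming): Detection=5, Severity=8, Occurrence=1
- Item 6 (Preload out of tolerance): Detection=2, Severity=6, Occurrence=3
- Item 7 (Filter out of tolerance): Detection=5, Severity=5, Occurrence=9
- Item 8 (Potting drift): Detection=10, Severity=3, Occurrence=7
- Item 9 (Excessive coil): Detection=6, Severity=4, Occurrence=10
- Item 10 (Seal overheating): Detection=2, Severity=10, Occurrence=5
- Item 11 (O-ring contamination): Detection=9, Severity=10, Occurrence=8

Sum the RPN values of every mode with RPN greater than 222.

RPN = Severity × Occurrence × Detection:
  Item 4: 10 × 6 × 8 = 480
  Item 5: 8 × 1 × 5 = 40
  Item 6: 6 × 3 × 2 = 36
  Item 7: 5 × 9 × 5 = 225
  Item 8: 3 × 7 × 10 = 210
  Item 9: 4 × 10 × 6 = 240
  Item 10: 10 × 5 × 2 = 100
  Item 11: 10 × 8 × 9 = 720
RPN > 222: Item 4 (480), Item 7 (225), Item 9 (240), Item 11 (720).
Sum: 480 + 225 + 240 + 720 = 1665.

1665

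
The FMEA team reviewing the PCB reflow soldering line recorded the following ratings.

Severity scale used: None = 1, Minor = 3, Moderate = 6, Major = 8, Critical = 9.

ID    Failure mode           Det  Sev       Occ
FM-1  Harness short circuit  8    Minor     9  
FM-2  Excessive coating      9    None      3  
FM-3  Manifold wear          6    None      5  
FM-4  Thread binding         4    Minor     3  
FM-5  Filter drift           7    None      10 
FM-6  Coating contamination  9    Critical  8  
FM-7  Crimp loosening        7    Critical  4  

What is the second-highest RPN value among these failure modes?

252

RPN = Severity × Occurrence × Detection:
  FM-1: 3 × 9 × 8 = 216
  FM-2: 1 × 3 × 9 = 27
  FM-3: 1 × 5 × 6 = 30
  FM-4: 3 × 3 × 4 = 36
  FM-5: 1 × 10 × 7 = 70
  FM-6: 9 × 8 × 9 = 648
  FM-7: 9 × 4 × 7 = 252
Sorted descending: 648, 252, 216, 70, 36, 30, 27.
The second-highest RPN is 252 (FM-7).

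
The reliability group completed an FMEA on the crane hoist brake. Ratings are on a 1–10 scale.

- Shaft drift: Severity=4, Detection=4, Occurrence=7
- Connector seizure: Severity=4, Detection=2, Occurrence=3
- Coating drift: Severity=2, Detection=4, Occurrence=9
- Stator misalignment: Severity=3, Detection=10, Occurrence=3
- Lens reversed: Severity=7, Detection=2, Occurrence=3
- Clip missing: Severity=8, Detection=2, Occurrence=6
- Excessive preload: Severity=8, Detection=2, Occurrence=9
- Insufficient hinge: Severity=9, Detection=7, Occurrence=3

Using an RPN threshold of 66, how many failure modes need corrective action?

6

RPN = Severity × Occurrence × Detection:
  Shaft drift: 4 × 7 × 4 = 112
  Connector seizure: 4 × 3 × 2 = 24
  Coating drift: 2 × 9 × 4 = 72
  Stator misalignment: 3 × 3 × 10 = 90
  Lens reversed: 7 × 3 × 2 = 42
  Clip missing: 8 × 6 × 2 = 96
  Excessive preload: 8 × 9 × 2 = 144
  Insufficient hinge: 9 × 3 × 7 = 189
Modes with RPN ≥ 66: Shaft drift (112), Coating drift (72), Stator misalignment (90), Clip missing (96), Excessive preload (144), Insufficient hinge (189) → 6.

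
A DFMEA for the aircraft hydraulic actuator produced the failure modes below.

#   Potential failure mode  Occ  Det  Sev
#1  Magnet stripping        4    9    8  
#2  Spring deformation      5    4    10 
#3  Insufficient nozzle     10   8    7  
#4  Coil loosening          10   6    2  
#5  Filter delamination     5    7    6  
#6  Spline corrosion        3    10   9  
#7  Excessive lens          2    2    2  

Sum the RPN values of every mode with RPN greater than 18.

RPN = Severity × Occurrence × Detection:
  #1: 8 × 4 × 9 = 288
  #2: 10 × 5 × 4 = 200
  #3: 7 × 10 × 8 = 560
  #4: 2 × 10 × 6 = 120
  #5: 6 × 5 × 7 = 210
  #6: 9 × 3 × 10 = 270
  #7: 2 × 2 × 2 = 8
RPN > 18: #1 (288), #2 (200), #3 (560), #4 (120), #5 (210), #6 (270).
Sum: 288 + 200 + 560 + 120 + 210 + 270 = 1648.

1648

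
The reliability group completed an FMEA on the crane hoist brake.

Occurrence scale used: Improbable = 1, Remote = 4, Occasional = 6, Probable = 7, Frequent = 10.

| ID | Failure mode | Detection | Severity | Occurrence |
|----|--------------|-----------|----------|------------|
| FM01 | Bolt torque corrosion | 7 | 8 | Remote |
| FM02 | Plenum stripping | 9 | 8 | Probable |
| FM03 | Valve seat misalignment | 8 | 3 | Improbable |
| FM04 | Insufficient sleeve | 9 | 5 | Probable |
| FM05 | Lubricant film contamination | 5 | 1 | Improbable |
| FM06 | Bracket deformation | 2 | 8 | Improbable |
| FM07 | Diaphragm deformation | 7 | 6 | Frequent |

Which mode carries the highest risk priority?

FM02

RPN = Severity × Occurrence × Detection:
  FM01: 8 × 4 × 7 = 224
  FM02: 8 × 7 × 9 = 504
  FM03: 3 × 1 × 8 = 24
  FM04: 5 × 7 × 9 = 315
  FM05: 1 × 1 × 5 = 5
  FM06: 8 × 1 × 2 = 16
  FM07: 6 × 10 × 7 = 420
Highest RPN is 504 → FM02.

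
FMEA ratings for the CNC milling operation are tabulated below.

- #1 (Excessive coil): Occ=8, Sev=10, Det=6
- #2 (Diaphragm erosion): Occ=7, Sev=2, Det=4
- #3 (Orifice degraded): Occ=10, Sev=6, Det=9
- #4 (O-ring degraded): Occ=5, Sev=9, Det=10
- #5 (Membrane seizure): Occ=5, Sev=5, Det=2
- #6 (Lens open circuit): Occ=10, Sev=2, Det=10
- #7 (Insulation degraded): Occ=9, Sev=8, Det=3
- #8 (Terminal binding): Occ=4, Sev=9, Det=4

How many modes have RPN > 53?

7

RPN = Severity × Occurrence × Detection:
  #1: 10 × 8 × 6 = 480
  #2: 2 × 7 × 4 = 56
  #3: 6 × 10 × 9 = 540
  #4: 9 × 5 × 10 = 450
  #5: 5 × 5 × 2 = 50
  #6: 2 × 10 × 10 = 200
  #7: 8 × 9 × 3 = 216
  #8: 9 × 4 × 4 = 144
Modes with RPN > 53: #1 (480), #2 (56), #3 (540), #4 (450), #6 (200), #7 (216), #8 (144) → 7.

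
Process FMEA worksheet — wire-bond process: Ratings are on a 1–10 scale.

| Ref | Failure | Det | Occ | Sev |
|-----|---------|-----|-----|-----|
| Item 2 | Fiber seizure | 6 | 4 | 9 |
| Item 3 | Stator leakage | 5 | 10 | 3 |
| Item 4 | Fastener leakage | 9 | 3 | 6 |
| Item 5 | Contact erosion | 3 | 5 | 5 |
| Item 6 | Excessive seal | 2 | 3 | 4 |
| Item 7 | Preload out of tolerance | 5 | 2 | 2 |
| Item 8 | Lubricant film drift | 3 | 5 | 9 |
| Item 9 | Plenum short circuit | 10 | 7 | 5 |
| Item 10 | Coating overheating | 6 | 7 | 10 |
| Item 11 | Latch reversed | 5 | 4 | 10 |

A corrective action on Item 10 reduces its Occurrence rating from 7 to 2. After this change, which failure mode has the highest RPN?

Item 9

RPN = Severity × Occurrence × Detection:
  Item 2: 9 × 4 × 6 = 216
  Item 3: 3 × 10 × 5 = 150
  Item 4: 6 × 3 × 9 = 162
  Item 5: 5 × 5 × 3 = 75
  Item 6: 4 × 3 × 2 = 24
  Item 7: 2 × 2 × 5 = 20
  Item 8: 9 × 5 × 3 = 135
  Item 9: 5 × 7 × 10 = 350
  Item 10: 10 × 7 × 6 = 420
  Item 11: 10 × 4 × 5 = 200
After action: Item 10 → 10 × 2 × 6 = 120.
Revised RPNs: Item 9=350, Item 2=216, Item 11=200, Item 4=162, Item 3=150, Item 8=135, Item 10=120, Item 5=75, Item 6=24, Item 7=20.
Highest is now Item 9 (350).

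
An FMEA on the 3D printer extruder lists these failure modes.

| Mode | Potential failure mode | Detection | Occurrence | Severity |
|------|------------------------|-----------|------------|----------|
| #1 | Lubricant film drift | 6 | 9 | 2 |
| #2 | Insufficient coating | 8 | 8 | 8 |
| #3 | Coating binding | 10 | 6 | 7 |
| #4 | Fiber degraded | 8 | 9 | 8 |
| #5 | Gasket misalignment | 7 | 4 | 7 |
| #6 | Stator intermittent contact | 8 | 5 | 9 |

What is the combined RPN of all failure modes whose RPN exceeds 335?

1868

RPN = Severity × Occurrence × Detection:
  #1: 2 × 9 × 6 = 108
  #2: 8 × 8 × 8 = 512
  #3: 7 × 6 × 10 = 420
  #4: 8 × 9 × 8 = 576
  #5: 7 × 4 × 7 = 196
  #6: 9 × 5 × 8 = 360
RPN > 335: #2 (512), #3 (420), #4 (576), #6 (360).
Sum: 512 + 420 + 576 + 360 = 1868.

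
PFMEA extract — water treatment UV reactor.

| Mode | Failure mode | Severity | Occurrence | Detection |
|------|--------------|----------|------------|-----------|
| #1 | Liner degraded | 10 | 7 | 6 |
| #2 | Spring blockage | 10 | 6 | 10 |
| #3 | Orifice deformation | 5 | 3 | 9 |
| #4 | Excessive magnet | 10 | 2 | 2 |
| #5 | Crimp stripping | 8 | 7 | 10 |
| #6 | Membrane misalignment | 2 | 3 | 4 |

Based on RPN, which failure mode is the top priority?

#2

RPN = Severity × Occurrence × Detection:
  #1: 10 × 7 × 6 = 420
  #2: 10 × 6 × 10 = 600
  #3: 5 × 3 × 9 = 135
  #4: 10 × 2 × 2 = 40
  #5: 8 × 7 × 10 = 560
  #6: 2 × 3 × 4 = 24
Highest RPN is 600 → #2.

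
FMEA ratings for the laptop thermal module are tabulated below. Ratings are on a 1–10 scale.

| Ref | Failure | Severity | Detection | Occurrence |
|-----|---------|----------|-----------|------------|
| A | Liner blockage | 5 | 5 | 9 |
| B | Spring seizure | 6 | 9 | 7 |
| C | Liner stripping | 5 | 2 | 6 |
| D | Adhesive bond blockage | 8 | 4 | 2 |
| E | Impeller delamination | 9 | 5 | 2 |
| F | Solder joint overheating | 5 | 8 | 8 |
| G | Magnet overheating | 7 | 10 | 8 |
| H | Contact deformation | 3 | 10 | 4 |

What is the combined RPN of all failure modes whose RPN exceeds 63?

RPN = Severity × Occurrence × Detection:
  A: 5 × 9 × 5 = 225
  B: 6 × 7 × 9 = 378
  C: 5 × 6 × 2 = 60
  D: 8 × 2 × 4 = 64
  E: 9 × 2 × 5 = 90
  F: 5 × 8 × 8 = 320
  G: 7 × 8 × 10 = 560
  H: 3 × 4 × 10 = 120
RPN > 63: A (225), B (378), D (64), E (90), F (320), G (560), H (120).
Sum: 225 + 378 + 64 + 90 + 320 + 560 + 120 = 1757.

1757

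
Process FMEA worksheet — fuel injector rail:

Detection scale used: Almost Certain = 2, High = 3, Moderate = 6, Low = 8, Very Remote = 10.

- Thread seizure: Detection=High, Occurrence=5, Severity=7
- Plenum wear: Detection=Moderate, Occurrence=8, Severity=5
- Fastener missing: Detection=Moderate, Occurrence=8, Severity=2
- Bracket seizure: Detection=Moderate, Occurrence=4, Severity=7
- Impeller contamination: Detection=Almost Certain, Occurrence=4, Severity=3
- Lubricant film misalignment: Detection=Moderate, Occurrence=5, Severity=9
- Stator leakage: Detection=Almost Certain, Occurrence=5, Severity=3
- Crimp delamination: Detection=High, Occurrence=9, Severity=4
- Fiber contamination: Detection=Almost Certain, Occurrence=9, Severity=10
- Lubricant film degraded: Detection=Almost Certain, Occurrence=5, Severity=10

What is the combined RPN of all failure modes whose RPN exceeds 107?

RPN = Severity × Occurrence × Detection:
  Thread seizure: 7 × 5 × 3 = 105
  Plenum wear: 5 × 8 × 6 = 240
  Fastener missing: 2 × 8 × 6 = 96
  Bracket seizure: 7 × 4 × 6 = 168
  Impeller contamination: 3 × 4 × 2 = 24
  Lubricant film misalignment: 9 × 5 × 6 = 270
  Stator leakage: 3 × 5 × 2 = 30
  Crimp delamination: 4 × 9 × 3 = 108
  Fiber contamination: 10 × 9 × 2 = 180
  Lubricant film degraded: 10 × 5 × 2 = 100
RPN > 107: Plenum wear (240), Bracket seizure (168), Lubricant film misalignment (270), Crimp delamination (108), Fiber contamination (180).
Sum: 240 + 168 + 270 + 108 + 180 = 966.

966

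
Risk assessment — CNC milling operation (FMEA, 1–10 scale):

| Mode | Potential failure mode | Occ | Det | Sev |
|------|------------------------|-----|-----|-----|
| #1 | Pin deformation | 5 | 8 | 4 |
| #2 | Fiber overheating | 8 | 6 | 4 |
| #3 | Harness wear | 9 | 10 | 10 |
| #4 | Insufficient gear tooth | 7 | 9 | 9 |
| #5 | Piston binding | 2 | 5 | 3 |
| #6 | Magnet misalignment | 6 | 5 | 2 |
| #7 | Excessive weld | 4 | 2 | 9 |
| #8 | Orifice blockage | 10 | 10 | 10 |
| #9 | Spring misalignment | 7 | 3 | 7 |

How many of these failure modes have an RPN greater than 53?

RPN = Severity × Occurrence × Detection:
  #1: 4 × 5 × 8 = 160
  #2: 4 × 8 × 6 = 192
  #3: 10 × 9 × 10 = 900
  #4: 9 × 7 × 9 = 567
  #5: 3 × 2 × 5 = 30
  #6: 2 × 6 × 5 = 60
  #7: 9 × 4 × 2 = 72
  #8: 10 × 10 × 10 = 1000
  #9: 7 × 7 × 3 = 147
Modes with RPN > 53: #1 (160), #2 (192), #3 (900), #4 (567), #6 (60), #7 (72), #8 (1000), #9 (147) → 8.

8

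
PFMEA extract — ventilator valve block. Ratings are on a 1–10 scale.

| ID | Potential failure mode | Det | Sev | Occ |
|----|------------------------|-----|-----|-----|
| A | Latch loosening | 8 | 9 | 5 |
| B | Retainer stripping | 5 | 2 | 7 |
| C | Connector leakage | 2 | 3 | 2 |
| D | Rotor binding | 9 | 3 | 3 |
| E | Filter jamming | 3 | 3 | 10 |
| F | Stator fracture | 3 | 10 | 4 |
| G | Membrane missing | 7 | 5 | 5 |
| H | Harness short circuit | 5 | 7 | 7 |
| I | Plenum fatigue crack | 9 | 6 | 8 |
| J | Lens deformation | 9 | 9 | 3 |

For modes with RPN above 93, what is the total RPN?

1575

RPN = Severity × Occurrence × Detection:
  A: 9 × 5 × 8 = 360
  B: 2 × 7 × 5 = 70
  C: 3 × 2 × 2 = 12
  D: 3 × 3 × 9 = 81
  E: 3 × 10 × 3 = 90
  F: 10 × 4 × 3 = 120
  G: 5 × 5 × 7 = 175
  H: 7 × 7 × 5 = 245
  I: 6 × 8 × 9 = 432
  J: 9 × 3 × 9 = 243
RPN > 93: A (360), F (120), G (175), H (245), I (432), J (243).
Sum: 360 + 120 + 175 + 245 + 432 + 243 = 1575.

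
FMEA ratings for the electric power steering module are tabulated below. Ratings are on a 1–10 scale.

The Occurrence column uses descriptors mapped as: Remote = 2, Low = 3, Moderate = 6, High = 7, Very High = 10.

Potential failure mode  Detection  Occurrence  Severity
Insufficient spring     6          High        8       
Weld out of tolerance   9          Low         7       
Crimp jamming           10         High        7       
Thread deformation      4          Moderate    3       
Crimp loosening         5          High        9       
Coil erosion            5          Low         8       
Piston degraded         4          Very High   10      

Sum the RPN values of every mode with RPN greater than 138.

1730

RPN = Severity × Occurrence × Detection:
  Insufficient spring: 8 × 7 × 6 = 336
  Weld out of tolerance: 7 × 3 × 9 = 189
  Crimp jamming: 7 × 7 × 10 = 490
  Thread deformation: 3 × 6 × 4 = 72
  Crimp loosening: 9 × 7 × 5 = 315
  Coil erosion: 8 × 3 × 5 = 120
  Piston degraded: 10 × 10 × 4 = 400
RPN > 138: Insufficient spring (336), Weld out of tolerance (189), Crimp jamming (490), Crimp loosening (315), Piston degraded (400).
Sum: 336 + 189 + 490 + 315 + 400 = 1730.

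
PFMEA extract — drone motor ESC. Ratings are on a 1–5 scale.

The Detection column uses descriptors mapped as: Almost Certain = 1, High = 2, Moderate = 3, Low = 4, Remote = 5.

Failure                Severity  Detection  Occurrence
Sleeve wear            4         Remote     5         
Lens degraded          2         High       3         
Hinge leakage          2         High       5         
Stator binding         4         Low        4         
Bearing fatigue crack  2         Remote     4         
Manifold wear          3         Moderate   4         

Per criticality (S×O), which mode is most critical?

Sleeve wear

Criticality = Severity × Occurrence:
  Sleeve wear: 4 × 5 = 20
  Lens degraded: 2 × 3 = 6
  Hinge leakage: 2 × 5 = 10
  Stator binding: 4 × 4 = 16
  Bearing fatigue crack: 2 × 4 = 8
  Manifold wear: 3 × 4 = 12
Highest criticality is 20 → Sleeve wear.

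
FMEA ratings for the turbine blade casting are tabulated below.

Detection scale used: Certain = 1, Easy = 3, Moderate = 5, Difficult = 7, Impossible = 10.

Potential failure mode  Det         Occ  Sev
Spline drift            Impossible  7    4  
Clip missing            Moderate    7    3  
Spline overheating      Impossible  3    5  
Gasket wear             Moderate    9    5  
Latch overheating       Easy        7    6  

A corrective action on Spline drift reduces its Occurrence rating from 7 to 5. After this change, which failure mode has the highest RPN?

RPN = Severity × Occurrence × Detection:
  Spline drift: 4 × 7 × 10 = 280
  Clip missing: 3 × 7 × 5 = 105
  Spline overheating: 5 × 3 × 10 = 150
  Gasket wear: 5 × 9 × 5 = 225
  Latch overheating: 6 × 7 × 3 = 126
After action: Spline drift → 4 × 5 × 10 = 200.
Revised RPNs: Gasket wear=225, Spline drift=200, Spline overheating=150, Latch overheating=126, Clip missing=105.
Highest is now Gasket wear (225).

Gasket wear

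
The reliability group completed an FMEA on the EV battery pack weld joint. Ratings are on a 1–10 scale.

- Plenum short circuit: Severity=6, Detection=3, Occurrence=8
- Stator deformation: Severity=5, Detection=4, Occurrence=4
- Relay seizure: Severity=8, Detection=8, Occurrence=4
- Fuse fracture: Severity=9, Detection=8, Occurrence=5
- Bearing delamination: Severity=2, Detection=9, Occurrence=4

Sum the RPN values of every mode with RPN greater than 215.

616

RPN = Severity × Occurrence × Detection:
  Plenum short circuit: 6 × 8 × 3 = 144
  Stator deformation: 5 × 4 × 4 = 80
  Relay seizure: 8 × 4 × 8 = 256
  Fuse fracture: 9 × 5 × 8 = 360
  Bearing delamination: 2 × 4 × 9 = 72
RPN > 215: Relay seizure (256), Fuse fracture (360).
Sum: 256 + 360 = 616.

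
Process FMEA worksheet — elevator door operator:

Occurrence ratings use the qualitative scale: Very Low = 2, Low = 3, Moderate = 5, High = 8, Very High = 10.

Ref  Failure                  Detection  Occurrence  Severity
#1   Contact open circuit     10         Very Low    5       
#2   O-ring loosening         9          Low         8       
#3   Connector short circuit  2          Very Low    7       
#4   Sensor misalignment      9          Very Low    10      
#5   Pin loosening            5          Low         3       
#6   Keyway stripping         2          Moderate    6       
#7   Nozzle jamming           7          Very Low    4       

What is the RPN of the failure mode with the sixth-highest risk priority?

45

RPN = Severity × Occurrence × Detection:
  #1: 5 × 2 × 10 = 100
  #2: 8 × 3 × 9 = 216
  #3: 7 × 2 × 2 = 28
  #4: 10 × 2 × 9 = 180
  #5: 3 × 3 × 5 = 45
  #6: 6 × 5 × 2 = 60
  #7: 4 × 2 × 7 = 56
Sorted descending: 216, 180, 100, 60, 56, 45, 28.
The sixth-highest RPN is 45 (#5).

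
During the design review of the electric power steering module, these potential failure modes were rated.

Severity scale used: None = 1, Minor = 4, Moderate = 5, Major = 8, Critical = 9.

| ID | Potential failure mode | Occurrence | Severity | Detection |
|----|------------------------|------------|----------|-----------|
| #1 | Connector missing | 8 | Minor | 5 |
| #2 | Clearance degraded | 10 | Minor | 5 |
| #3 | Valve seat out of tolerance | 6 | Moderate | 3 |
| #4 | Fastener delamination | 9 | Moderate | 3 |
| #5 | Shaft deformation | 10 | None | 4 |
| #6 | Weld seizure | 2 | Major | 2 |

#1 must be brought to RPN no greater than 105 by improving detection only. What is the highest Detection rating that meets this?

3

#1: S=4, O=8, D=5 → current RPN = 160.
Fixed product = 32. Need 32 × D ≤ 105, so D ≤ 105/32 = 3.28.
Maximum integer Detection rating = 3 (gives RPN 96; D=4 would give 128 > 105).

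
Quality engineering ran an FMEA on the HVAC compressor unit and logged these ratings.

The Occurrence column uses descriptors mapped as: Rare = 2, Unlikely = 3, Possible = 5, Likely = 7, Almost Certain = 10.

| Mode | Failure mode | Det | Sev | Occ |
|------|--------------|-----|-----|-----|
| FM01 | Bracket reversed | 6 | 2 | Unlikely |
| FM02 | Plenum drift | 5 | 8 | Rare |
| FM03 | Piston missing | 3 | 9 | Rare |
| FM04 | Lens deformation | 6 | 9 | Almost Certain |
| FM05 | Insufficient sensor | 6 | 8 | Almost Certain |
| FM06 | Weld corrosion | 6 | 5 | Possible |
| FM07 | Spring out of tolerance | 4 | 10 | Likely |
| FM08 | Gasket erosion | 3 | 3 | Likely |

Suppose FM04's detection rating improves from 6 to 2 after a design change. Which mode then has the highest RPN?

RPN = Severity × Occurrence × Detection:
  FM01: 2 × 3 × 6 = 36
  FM02: 8 × 2 × 5 = 80
  FM03: 9 × 2 × 3 = 54
  FM04: 9 × 10 × 6 = 540
  FM05: 8 × 10 × 6 = 480
  FM06: 5 × 5 × 6 = 150
  FM07: 10 × 7 × 4 = 280
  FM08: 3 × 7 × 3 = 63
After action: FM04 → 9 × 10 × 2 = 180.
Revised RPNs: FM05=480, FM07=280, FM04=180, FM06=150, FM02=80, FM08=63, FM03=54, FM01=36.
Highest is now FM05 (480).

FM05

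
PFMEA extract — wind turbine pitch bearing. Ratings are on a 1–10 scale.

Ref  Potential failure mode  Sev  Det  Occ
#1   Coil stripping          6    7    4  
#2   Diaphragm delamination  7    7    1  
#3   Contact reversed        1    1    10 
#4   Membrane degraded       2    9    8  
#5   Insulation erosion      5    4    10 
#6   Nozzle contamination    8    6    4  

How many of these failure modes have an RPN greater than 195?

RPN = Severity × Occurrence × Detection:
  #1: 6 × 4 × 7 = 168
  #2: 7 × 1 × 7 = 49
  #3: 1 × 10 × 1 = 10
  #4: 2 × 8 × 9 = 144
  #5: 5 × 10 × 4 = 200
  #6: 8 × 4 × 6 = 192
Modes with RPN > 195: #5 (200) → 1.

1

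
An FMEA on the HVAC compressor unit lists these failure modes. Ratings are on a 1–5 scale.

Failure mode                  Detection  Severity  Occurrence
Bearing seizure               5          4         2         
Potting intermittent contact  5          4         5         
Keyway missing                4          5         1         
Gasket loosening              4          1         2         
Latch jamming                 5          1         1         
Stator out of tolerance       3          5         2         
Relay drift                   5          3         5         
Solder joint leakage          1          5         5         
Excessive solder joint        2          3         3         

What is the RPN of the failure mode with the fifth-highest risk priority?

RPN = Severity × Occurrence × Detection:
  Bearing seizure: 4 × 2 × 5 = 40
  Potting intermittent contact: 4 × 5 × 5 = 100
  Keyway missing: 5 × 1 × 4 = 20
  Gasket loosening: 1 × 2 × 4 = 8
  Latch jamming: 1 × 1 × 5 = 5
  Stator out of tolerance: 5 × 2 × 3 = 30
  Relay drift: 3 × 5 × 5 = 75
  Solder joint leakage: 5 × 5 × 1 = 25
  Excessive solder joint: 3 × 3 × 2 = 18
Sorted descending: 100, 75, 40, 30, 25, 20, 18, 8, 5.
The fifth-highest RPN is 25 (Solder joint leakage).

25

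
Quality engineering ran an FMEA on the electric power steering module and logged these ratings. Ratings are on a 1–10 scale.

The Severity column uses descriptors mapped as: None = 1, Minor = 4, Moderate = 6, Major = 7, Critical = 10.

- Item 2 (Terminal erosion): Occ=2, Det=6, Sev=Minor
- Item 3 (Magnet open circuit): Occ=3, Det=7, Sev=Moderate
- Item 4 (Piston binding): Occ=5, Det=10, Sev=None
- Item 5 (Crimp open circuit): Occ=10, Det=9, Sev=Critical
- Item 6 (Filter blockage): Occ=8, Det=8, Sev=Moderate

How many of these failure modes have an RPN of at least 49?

RPN = Severity × Occurrence × Detection:
  Item 2: 4 × 2 × 6 = 48
  Item 3: 6 × 3 × 7 = 126
  Item 4: 1 × 5 × 10 = 50
  Item 5: 10 × 10 × 9 = 900
  Item 6: 6 × 8 × 8 = 384
Modes with RPN ≥ 49: Item 3 (126), Item 4 (50), Item 5 (900), Item 6 (384) → 4.

4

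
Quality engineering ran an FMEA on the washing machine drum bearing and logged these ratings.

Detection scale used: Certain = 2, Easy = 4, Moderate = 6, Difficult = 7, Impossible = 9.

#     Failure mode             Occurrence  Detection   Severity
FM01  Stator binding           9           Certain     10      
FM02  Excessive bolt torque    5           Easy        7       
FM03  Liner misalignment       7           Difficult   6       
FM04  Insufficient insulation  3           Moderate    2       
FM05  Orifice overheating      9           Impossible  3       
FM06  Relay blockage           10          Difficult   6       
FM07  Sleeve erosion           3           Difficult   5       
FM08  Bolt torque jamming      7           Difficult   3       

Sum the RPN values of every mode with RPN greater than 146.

1284

RPN = Severity × Occurrence × Detection:
  FM01: 10 × 9 × 2 = 180
  FM02: 7 × 5 × 4 = 140
  FM03: 6 × 7 × 7 = 294
  FM04: 2 × 3 × 6 = 36
  FM05: 3 × 9 × 9 = 243
  FM06: 6 × 10 × 7 = 420
  FM07: 5 × 3 × 7 = 105
  FM08: 3 × 7 × 7 = 147
RPN > 146: FM01 (180), FM03 (294), FM05 (243), FM06 (420), FM08 (147).
Sum: 180 + 294 + 243 + 420 + 147 = 1284.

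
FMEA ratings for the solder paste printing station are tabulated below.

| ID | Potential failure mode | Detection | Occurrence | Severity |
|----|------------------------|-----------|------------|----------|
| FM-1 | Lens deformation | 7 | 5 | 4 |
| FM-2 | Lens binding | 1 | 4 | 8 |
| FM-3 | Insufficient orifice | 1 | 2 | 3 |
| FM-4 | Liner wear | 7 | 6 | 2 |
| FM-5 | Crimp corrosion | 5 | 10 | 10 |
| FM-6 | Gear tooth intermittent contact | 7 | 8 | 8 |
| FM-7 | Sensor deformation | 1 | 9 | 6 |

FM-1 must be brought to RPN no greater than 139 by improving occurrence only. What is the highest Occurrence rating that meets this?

4

FM-1: S=4, O=5, D=7 → current RPN = 140.
Fixed product = 28. Need 28 × O ≤ 139, so O ≤ 139/28 = 4.96.
Maximum integer Occurrence rating = 4 (gives RPN 112; O=5 would give 140 > 139).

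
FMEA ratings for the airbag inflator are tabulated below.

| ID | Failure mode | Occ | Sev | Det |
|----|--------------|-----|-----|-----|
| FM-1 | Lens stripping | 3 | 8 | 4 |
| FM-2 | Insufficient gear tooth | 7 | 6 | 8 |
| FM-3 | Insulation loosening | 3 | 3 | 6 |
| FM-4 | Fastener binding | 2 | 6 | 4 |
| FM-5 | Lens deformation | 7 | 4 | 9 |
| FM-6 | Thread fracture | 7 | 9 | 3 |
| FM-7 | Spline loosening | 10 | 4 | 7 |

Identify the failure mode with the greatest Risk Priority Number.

FM-2

RPN = Severity × Occurrence × Detection:
  FM-1: 8 × 3 × 4 = 96
  FM-2: 6 × 7 × 8 = 336
  FM-3: 3 × 3 × 6 = 54
  FM-4: 6 × 2 × 4 = 48
  FM-5: 4 × 7 × 9 = 252
  FM-6: 9 × 7 × 3 = 189
  FM-7: 4 × 10 × 7 = 280
Highest RPN is 336 → FM-2.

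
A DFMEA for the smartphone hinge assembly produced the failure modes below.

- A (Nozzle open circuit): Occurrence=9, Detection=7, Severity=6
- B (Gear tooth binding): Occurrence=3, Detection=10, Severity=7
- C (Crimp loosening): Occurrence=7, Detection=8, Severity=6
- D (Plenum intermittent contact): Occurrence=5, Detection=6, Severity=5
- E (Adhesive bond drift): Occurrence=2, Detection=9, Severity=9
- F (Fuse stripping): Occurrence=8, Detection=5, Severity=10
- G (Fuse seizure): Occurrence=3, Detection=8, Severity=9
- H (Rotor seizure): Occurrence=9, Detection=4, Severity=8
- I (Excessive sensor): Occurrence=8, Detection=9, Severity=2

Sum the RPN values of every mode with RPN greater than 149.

RPN = Severity × Occurrence × Detection:
  A: 6 × 9 × 7 = 378
  B: 7 × 3 × 10 = 210
  C: 6 × 7 × 8 = 336
  D: 5 × 5 × 6 = 150
  E: 9 × 2 × 9 = 162
  F: 10 × 8 × 5 = 400
  G: 9 × 3 × 8 = 216
  H: 8 × 9 × 4 = 288
  I: 2 × 8 × 9 = 144
RPN > 149: A (378), B (210), C (336), D (150), E (162), F (400), G (216), H (288).
Sum: 378 + 210 + 336 + 150 + 162 + 400 + 216 + 288 = 2140.

2140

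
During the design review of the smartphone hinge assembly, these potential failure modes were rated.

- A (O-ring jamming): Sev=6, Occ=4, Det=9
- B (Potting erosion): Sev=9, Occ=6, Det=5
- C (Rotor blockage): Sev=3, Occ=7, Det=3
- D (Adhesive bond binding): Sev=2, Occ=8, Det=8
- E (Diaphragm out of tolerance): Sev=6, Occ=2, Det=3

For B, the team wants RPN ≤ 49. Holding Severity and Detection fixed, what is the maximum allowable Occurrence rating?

B: S=9, O=6, D=5 → current RPN = 270.
Fixed product = 45. Need 45 × O ≤ 49, so O ≤ 49/45 = 1.09.
Maximum integer Occurrence rating = 1 (gives RPN 45; O=2 would give 90 > 49).

1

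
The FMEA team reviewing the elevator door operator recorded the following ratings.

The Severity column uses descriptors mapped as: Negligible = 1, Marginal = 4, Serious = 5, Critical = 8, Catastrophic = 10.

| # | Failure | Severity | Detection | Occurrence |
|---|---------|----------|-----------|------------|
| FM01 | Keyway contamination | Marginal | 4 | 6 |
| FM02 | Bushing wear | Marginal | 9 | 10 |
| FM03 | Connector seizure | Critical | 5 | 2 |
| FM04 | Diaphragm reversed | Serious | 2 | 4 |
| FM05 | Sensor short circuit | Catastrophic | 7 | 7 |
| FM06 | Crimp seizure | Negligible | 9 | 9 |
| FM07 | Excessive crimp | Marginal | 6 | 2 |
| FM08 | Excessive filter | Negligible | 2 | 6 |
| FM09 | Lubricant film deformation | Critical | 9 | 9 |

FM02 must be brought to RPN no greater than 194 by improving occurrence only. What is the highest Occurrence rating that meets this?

FM02: S=4, O=10, D=9 → current RPN = 360.
Fixed product = 36. Need 36 × O ≤ 194, so O ≤ 194/36 = 5.39.
Maximum integer Occurrence rating = 5 (gives RPN 180; O=6 would give 216 > 194).

5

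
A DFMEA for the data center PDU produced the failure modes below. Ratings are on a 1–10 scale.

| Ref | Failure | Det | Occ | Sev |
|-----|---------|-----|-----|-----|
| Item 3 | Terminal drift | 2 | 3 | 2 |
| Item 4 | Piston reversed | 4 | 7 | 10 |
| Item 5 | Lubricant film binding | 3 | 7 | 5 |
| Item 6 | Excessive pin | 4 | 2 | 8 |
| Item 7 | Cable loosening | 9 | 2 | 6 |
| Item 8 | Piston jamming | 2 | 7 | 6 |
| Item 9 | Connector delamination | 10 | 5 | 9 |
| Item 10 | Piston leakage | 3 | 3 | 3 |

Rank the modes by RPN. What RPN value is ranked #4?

RPN = Severity × Occurrence × Detection:
  Item 3: 2 × 3 × 2 = 12
  Item 4: 10 × 7 × 4 = 280
  Item 5: 5 × 7 × 3 = 105
  Item 6: 8 × 2 × 4 = 64
  Item 7: 6 × 2 × 9 = 108
  Item 8: 6 × 7 × 2 = 84
  Item 9: 9 × 5 × 10 = 450
  Item 10: 3 × 3 × 3 = 27
Sorted descending: 450, 280, 108, 105, 84, 64, 27, 12.
The fourth-highest RPN is 105 (Item 5).

105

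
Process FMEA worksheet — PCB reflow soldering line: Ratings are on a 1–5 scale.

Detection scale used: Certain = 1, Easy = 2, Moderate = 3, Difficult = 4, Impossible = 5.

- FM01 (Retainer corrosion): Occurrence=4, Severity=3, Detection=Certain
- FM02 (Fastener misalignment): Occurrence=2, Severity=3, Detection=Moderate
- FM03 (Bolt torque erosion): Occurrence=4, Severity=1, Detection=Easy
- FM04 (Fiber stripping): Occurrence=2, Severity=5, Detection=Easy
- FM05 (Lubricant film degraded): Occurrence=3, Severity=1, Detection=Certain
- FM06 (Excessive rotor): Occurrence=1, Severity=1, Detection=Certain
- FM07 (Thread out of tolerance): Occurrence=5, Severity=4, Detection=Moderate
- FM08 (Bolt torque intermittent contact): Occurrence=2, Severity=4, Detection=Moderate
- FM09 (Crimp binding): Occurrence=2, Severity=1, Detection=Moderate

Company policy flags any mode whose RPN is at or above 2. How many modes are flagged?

RPN = Severity × Occurrence × Detection:
  FM01: 3 × 4 × 1 = 12
  FM02: 3 × 2 × 3 = 18
  FM03: 1 × 4 × 2 = 8
  FM04: 5 × 2 × 2 = 20
  FM05: 1 × 3 × 1 = 3
  FM06: 1 × 1 × 1 = 1
  FM07: 4 × 5 × 3 = 60
  FM08: 4 × 2 × 3 = 24
  FM09: 1 × 2 × 3 = 6
Modes with RPN ≥ 2: FM01 (12), FM02 (18), FM03 (8), FM04 (20), FM05 (3), FM07 (60), FM08 (24), FM09 (6) → 8.

8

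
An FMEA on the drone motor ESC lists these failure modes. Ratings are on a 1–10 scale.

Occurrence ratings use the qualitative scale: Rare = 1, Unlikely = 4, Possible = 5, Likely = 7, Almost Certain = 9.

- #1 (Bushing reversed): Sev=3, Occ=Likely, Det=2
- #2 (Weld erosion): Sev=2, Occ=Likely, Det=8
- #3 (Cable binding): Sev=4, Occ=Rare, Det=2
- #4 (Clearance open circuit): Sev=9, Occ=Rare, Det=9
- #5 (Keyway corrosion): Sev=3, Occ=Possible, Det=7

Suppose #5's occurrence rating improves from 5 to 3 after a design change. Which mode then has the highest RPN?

RPN = Severity × Occurrence × Detection:
  #1: 3 × 7 × 2 = 42
  #2: 2 × 7 × 8 = 112
  #3: 4 × 1 × 2 = 8
  #4: 9 × 1 × 9 = 81
  #5: 3 × 5 × 7 = 105
After action: #5 → 3 × 3 × 7 = 63.
Revised RPNs: #2=112, #4=81, #5=63, #1=42, #3=8.
Highest is now #2 (112).

#2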